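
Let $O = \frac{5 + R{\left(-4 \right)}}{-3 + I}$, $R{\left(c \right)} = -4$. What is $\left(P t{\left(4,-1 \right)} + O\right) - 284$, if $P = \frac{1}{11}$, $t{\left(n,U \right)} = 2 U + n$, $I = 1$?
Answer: $- \frac{6255}{22} \approx -284.32$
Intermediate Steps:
$t{\left(n,U \right)} = n + 2 U$
$P = \frac{1}{11} \approx 0.090909$
$O = - \frac{1}{2}$ ($O = \frac{5 - 4}{-3 + 1} = 1 \frac{1}{-2} = 1 \left(- \frac{1}{2}\right) = - \frac{1}{2} \approx -0.5$)
$\left(P t{\left(4,-1 \right)} + O\right) - 284 = \left(\frac{4 + 2 \left(-1\right)}{11} - \frac{1}{2}\right) - 284 = \left(\frac{4 - 2}{11} - \frac{1}{2}\right) - 284 = \left(\frac{1}{11} \cdot 2 - \frac{1}{2}\right) - 284 = \left(\frac{2}{11} - \frac{1}{2}\right) - 284 = - \frac{7}{22} - 284 = - \frac{6255}{22}$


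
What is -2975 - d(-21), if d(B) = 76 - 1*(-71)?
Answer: -3122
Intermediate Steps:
d(B) = 147 (d(B) = 76 + 71 = 147)
-2975 - d(-21) = -2975 - 1*147 = -2975 - 147 = -3122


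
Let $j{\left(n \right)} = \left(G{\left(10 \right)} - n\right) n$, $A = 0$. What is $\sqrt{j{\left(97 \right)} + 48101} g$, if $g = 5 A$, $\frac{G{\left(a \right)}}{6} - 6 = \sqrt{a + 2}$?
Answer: $0$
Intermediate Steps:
$G{\left(a \right)} = 36 + 6 \sqrt{2 + a}$ ($G{\left(a \right)} = 36 + 6 \sqrt{a + 2} = 36 + 6 \sqrt{2 + a}$)
$j{\left(n \right)} = n \left(36 - n + 12 \sqrt{3}\right)$ ($j{\left(n \right)} = \left(\left(36 + 6 \sqrt{2 + 10}\right) - n\right) n = \left(\left(36 + 6 \sqrt{12}\right) - n\right) n = \left(\left(36 + 6 \cdot 2 \sqrt{3}\right) - n\right) n = \left(\left(36 + 12 \sqrt{3}\right) - n\right) n = \left(36 - n + 12 \sqrt{3}\right) n = n \left(36 - n + 12 \sqrt{3}\right)$)
$g = 0$ ($g = 5 \cdot 0 = 0$)
$\sqrt{j{\left(97 \right)} + 48101} g = \sqrt{97 \left(36 - 97 + 12 \sqrt{3}\right) + 48101} \cdot 0 = \sqrt{97 \left(-61 + 12 \sqrt{3}\right) + 48101} \cdot 0 = \sqrt{\left(-5917 + 1164 \sqrt{3}\right) + 48101} \cdot 0 = \sqrt{42184 + 1164 \sqrt{3}} \cdot 0 = 0$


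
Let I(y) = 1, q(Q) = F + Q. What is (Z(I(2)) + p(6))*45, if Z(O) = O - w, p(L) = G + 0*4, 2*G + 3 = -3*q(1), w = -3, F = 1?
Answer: -45/2 ≈ -22.500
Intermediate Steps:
q(Q) = 1 + Q
G = -9/2 (G = -3/2 + (-3*(1 + 1))/2 = -3/2 + (-3*2)/2 = -3/2 + (1/2)*(-6) = -3/2 - 3 = -9/2 ≈ -4.5000)
p(L) = -9/2 (p(L) = -9/2 + 0*4 = -9/2 + 0 = -9/2)
Z(O) = 3 + O (Z(O) = O - 1*(-3) = O + 3 = 3 + O)
(Z(I(2)) + p(6))*45 = ((3 + 1) - 9/2)*45 = (4 - 9/2)*45 = -1/2*45 = -45/2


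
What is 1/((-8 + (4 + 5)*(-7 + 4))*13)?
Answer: -1/455 ≈ -0.0021978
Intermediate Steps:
1/((-8 + (4 + 5)*(-7 + 4))*13) = 1/((-8 + 9*(-3))*13) = 1/((-8 - 27)*13) = 1/(-35*13) = 1/(-455) = -1/455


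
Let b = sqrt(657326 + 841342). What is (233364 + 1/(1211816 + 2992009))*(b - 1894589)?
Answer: -1858632385982884289/4203825 + 1962042834602*sqrt(374667)/4203825 ≈ -4.4184e+11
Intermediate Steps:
b = 2*sqrt(374667) (b = sqrt(1498668) = 2*sqrt(374667) ≈ 1224.2)
(233364 + 1/(1211816 + 2992009))*(b - 1894589) = (233364 + 1/(1211816 + 2992009))*(2*sqrt(374667) - 1894589) = (233364 + 1/4203825)*(-1894589 + 2*sqrt(374667)) = 981021417301*(-1894589 + 2*sqrt(374667))/4203825 = -1858632385982884289/4203825 + 1962042834602*sqrt(374667)/4203825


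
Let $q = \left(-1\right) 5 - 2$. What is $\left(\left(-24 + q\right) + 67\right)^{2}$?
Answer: $1296$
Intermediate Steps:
$q = -7$ ($q = -5 - 2 = -7$)
$\left(\left(-24 + q\right) + 67\right)^{2} = \left(\left(-24 - 7\right) + 67\right)^{2} = \left(-31 + 67\right)^{2} = 36^{2} = 1296$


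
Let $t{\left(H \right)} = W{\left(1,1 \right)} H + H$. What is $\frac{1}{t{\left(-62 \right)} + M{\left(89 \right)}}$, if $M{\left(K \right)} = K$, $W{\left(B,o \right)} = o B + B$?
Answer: $- \frac{1}{97} \approx -0.010309$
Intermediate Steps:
$W{\left(B,o \right)} = B + B o$ ($W{\left(B,o \right)} = B o + B = B + B o$)
$t{\left(H \right)} = 3 H$ ($t{\left(H \right)} = 1 \left(1 + 1\right) H + H = 1 \cdot 2 H + H = 2 H + H = 3 H$)
$\frac{1}{t{\left(-62 \right)} + M{\left(89 \right)}} = \frac{1}{3 \left(-62\right) + 89} = \frac{1}{-186 + 89} = \frac{1}{-97} = - \frac{1}{97}$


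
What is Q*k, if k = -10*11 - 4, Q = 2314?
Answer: -263796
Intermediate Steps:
k = -114 (k = -110 - 4 = -114)
Q*k = 2314*(-114) = -263796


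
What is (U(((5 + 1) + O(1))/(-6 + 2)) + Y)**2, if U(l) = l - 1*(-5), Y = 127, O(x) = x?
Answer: 271441/16 ≈ 16965.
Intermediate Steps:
U(l) = 5 + l (U(l) = l + 5 = 5 + l)
(U(((5 + 1) + O(1))/(-6 + 2)) + Y)**2 = ((5 + ((5 + 1) + 1)/(-6 + 2)) + 127)**2 = ((5 + (6 + 1)/(-4)) + 127)**2 = ((5 + 7*(-1/4)) + 127)**2 = ((5 - 7/4) + 127)**2 = (13/4 + 127)**2 = (521/4)**2 = 271441/16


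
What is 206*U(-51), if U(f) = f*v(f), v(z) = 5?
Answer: -52530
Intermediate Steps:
U(f) = 5*f (U(f) = f*5 = 5*f)
206*U(-51) = 206*(5*(-51)) = 206*(-255) = -52530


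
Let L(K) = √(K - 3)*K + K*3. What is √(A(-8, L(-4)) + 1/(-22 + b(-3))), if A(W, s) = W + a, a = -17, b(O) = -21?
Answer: 2*I*√11567/43 ≈ 5.0023*I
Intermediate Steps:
L(K) = 3*K + K*√(-3 + K) (L(K) = √(-3 + K)*K + 3*K = K*√(-3 + K) + 3*K = 3*K + K*√(-3 + K))
A(W, s) = -17 + W (A(W, s) = W - 17 = -17 + W)
√(A(-8, L(-4)) + 1/(-22 + b(-3))) = √((-17 - 8) + 1/(-22 - 21)) = √(-25 + 1/(-43)) = √(-25 - 1/43) = √(-1076/43) = 2*I*√11567/43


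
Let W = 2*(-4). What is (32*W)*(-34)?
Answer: 8704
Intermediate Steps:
W = -8
(32*W)*(-34) = (32*(-8))*(-34) = -256*(-34) = 8704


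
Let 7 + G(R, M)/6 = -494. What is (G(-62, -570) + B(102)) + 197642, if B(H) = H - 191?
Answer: 194547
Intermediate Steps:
G(R, M) = -3006 (G(R, M) = -42 + 6*(-494) = -42 - 2964 = -3006)
B(H) = -191 + H
(G(-62, -570) + B(102)) + 197642 = (-3006 + (-191 + 102)) + 197642 = (-3006 - 89) + 197642 = -3095 + 197642 = 194547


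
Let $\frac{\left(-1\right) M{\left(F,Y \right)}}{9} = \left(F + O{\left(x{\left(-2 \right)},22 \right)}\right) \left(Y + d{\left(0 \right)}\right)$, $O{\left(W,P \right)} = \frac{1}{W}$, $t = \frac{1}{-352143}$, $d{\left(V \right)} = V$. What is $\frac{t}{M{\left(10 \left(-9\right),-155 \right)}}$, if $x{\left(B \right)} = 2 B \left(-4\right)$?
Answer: $\frac{16}{706893618915} \approx 2.2634 \cdot 10^{-11}$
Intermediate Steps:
$t = - \frac{1}{352143} \approx -2.8398 \cdot 10^{-6}$
$x{\left(B \right)} = - 8 B$
$M{\left(F,Y \right)} = - 9 Y \left(\frac{1}{16} + F\right)$ ($M{\left(F,Y \right)} = - 9 \left(F + \frac{1}{\left(-8\right) \left(-2\right)}\right) \left(Y + 0\right) = - 9 \left(F + \frac{1}{16}\right) Y = - 9 \left(\frac{1}{16} + F\right) Y = - 9 Y \left(\frac{1}{16} + F\right)$)
$\frac{t}{M{\left(10 \left(-9\right),-155 \right)}} = - \frac{1}{352143 \cdot \frac{9}{16} \left(-155\right) \left(-1 - 16 \cdot 10 \left(-9\right)\right)} = - \frac{1}{352143 \cdot \frac{9}{16} \left(-155\right) \left(-1 - -1440\right)} = - \frac{1}{352143 \cdot \frac{9}{16} \left(-155\right) \left(-1 + 1440\right)} = - \frac{1}{352143 \cdot \frac{9}{16} \left(-155\right) 1439} = - \frac{1}{352143 \left(- \frac{2007405}{16}\right)} = \left(- \frac{1}{352143}\right) \left(- \frac{16}{2007405}\right) = \frac{16}{706893618915}$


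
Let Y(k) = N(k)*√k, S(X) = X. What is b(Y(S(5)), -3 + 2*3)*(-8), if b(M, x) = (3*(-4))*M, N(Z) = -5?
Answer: -480*√5 ≈ -1073.3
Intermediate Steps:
Y(k) = -5*√k
b(M, x) = -12*M
b(Y(S(5)), -3 + 2*3)*(-8) = -(-60)*√5*(-8) = (60*√5)*(-8) = -480*√5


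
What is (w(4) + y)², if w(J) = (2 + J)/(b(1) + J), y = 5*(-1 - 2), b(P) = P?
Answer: 4761/25 ≈ 190.44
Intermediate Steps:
y = -15 (y = 5*(-3) = -15)
w(J) = (2 + J)/(1 + J)
(w(4) + y)² = ((2 + 4)/(1 + 4) - 15)² = (6/5 - 15)² = (-69/5)² = 4761/25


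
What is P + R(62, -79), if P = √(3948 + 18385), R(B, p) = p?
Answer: -79 + √22333 ≈ 70.442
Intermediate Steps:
P = √22333 ≈ 149.44
P + R(62, -79) = √22333 - 79 = -79 + √22333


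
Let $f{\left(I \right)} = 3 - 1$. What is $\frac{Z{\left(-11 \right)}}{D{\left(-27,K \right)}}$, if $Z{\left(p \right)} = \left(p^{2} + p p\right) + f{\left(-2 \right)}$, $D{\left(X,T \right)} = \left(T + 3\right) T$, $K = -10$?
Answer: $\frac{122}{35} \approx 3.4857$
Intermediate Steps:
$f{\left(I \right)} = 2$
$D{\left(X,T \right)} = T \left(3 + T\right)$ ($D{\left(X,T \right)} = \left(3 + T\right) T = T \left(3 + T\right)$)
$Z{\left(p \right)} = 2 + 2 p^{2}$ ($Z{\left(p \right)} = \left(p^{2} + p p\right) + 2 = \left(p^{2} + p^{2}\right) + 2 = 2 p^{2} + 2 = 2 + 2 p^{2}$)
$\frac{Z{\left(-11 \right)}}{D{\left(-27,K \right)}} = \frac{2 + 2 \left(-11\right)^{2}}{\left(-10\right) \left(3 - 10\right)} = \frac{2 + 2 \cdot 121}{\left(-10\right) \left(-7\right)} = \frac{2 + 242}{70} = 244 \cdot \frac{1}{70} = \frac{122}{35}$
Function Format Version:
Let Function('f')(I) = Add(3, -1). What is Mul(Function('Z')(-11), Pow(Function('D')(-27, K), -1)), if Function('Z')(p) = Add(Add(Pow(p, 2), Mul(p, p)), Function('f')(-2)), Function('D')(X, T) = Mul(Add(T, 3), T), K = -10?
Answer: Rational(122, 35) ≈ 3.4857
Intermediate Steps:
Function('f')(I) = 2
Function('D')(X, T) = Mul(T, Add(3, T)) (Function('D')(X, T) = Mul(Add(3, T), T) = Mul(T, Add(3, T)))
Function('Z')(p) = Add(2, Mul(2, Pow(p, 2))) (Function('Z')(p) = Add(Add(Pow(p, 2), Mul(p, p)), 2) = Add(Add(Pow(p, 2), Pow(p, 2)), 2) = Add(Mul(2, Pow(p, 2)), 2) = Add(2, Mul(2, Pow(p, 2))))
Mul(Function('Z')(-11), Pow(Function('D')(-27, K), -1)) = Mul(Add(2, Mul(2, Pow(-11, 2))), Pow(Mul(-10, Add(3, -10)), -1)) = Mul(Add(2, Mul(2, 121)), Pow(Mul(-10, -7), -1)) = Mul(Add(2, 242), Pow(70, -1)) = Mul(244, Rational(1, 70)) = Rational(122, 35)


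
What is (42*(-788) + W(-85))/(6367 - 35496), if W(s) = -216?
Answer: 33312/29129 ≈ 1.1436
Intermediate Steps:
(42*(-788) + W(-85))/(6367 - 35496) = (42*(-788) - 216)/(6367 - 35496) = (-33096 - 216)/(-29129) = -33312*(-1/29129) = 33312/29129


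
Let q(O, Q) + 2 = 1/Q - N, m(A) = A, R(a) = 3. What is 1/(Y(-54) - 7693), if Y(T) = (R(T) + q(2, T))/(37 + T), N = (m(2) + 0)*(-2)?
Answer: -918/7062443 ≈ -0.00012998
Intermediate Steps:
N = -4 (N = (2 + 0)*(-2) = 2*(-2) = -4)
q(O, Q) = 2 + 1/Q (q(O, Q) = -2 + (1/Q - 1*(-4)) = -2 + (1/Q + 4) = -2 + (4 + 1/Q) = 2 + 1/Q)
Y(T) = (5 + 1/T)/(37 + T) (Y(T) = (3 + (2 + 1/T))/(37 + T) = (5 + 1/T)/(37 + T))
1/(Y(-54) - 7693) = 1/((1 + 5*(-54))/((-54)*(37 - 54)) - 7693) = 1/(-1/54*(1 - 270)/(-17) - 7693) = 1/(-1/54*(-1/17)*(-269) - 7693) = 1/(-269/918 - 7693) = 1/(-7062443/918) = -918/7062443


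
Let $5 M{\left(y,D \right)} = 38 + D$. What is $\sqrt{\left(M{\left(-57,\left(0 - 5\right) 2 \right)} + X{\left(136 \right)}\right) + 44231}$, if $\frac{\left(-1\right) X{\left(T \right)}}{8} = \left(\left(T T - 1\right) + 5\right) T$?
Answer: $\frac{i \sqrt{502094085}}{5} \approx 4481.5 i$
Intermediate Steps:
$X{\left(T \right)} = - 8 T \left(4 + T^{2}\right)$ ($X{\left(T \right)} = - 8 \left(\left(T T - 1\right) + 5\right) T = - 8 \left(\left(T^{2} - 1\right) + 5\right) T = - 8 \left(\left(-1 + T^{2}\right) + 5\right) T = - 8 \left(4 + T^{2}\right) T = - 8 T \left(4 + T^{2}\right)$)
$M{\left(y,D \right)} = \frac{38}{5} + \frac{D}{5}$ ($M{\left(y,D \right)} = \frac{38 + D}{5} = \frac{38}{5} + \frac{D}{5}$)
$\sqrt{\left(M{\left(-57,\left(0 - 5\right) 2 \right)} + X{\left(136 \right)}\right) + 44231} = \sqrt{\left(\left(\frac{38}{5} + \frac{\left(0 - 5\right) 2}{5}\right) - 1088 \left(4 + 136^{2}\right)\right) + 44231} = \sqrt{\left(\left(\frac{38}{5} + \frac{\left(-5\right) 2}{5}\right) - 1088 \left(4 + 18496\right)\right) + 44231} = \sqrt{\left(\left(\frac{38}{5} + \frac{1}{5} \left(-10\right)\right) - 1088 \cdot 18500\right) + 44231} = \sqrt{\left(\left(\frac{38}{5} - 2\right) - 20128000\right) + 44231} = \sqrt{\left(\frac{28}{5} - 20128000\right) + 44231} = \sqrt{- \frac{100639972}{5} + 44231} = \sqrt{- \frac{100418817}{5}} = \frac{i \sqrt{502094085}}{5}$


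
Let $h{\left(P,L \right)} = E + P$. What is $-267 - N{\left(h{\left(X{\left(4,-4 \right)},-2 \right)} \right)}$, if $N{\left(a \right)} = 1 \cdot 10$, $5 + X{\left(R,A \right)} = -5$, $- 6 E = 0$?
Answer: $-277$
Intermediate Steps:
$E = 0$ ($E = \left(- \frac{1}{6}\right) 0 = 0$)
$X{\left(R,A \right)} = -10$ ($X{\left(R,A \right)} = -5 - 5 = -10$)
$h{\left(P,L \right)} = P$ ($h{\left(P,L \right)} = 0 + P = P$)
$N{\left(a \right)} = 10$
$-267 - N{\left(h{\left(X{\left(4,-4 \right)},-2 \right)} \right)} = -267 - 10 = -277$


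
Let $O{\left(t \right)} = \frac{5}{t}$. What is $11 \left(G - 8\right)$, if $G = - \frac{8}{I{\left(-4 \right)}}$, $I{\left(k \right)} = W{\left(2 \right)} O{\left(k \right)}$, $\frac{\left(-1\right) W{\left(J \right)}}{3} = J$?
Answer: $- \frac{1496}{15} \approx -99.733$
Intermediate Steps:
$W{\left(J \right)} = - 3 J$
$I{\left(k \right)} = - \frac{30}{k}$ ($I{\left(k \right)} = \left(-3\right) 2 \frac{5}{k} = - 6 \frac{5}{k} = - \frac{30}{k}$)
$G = - \frac{16}{15}$ ($G = - \frac{8}{\left(-30\right) \frac{1}{-4}} = - \frac{8}{\left(-30\right) \left(- \frac{1}{4}\right)} = - \frac{8}{\frac{15}{2}} = \left(-8\right) \frac{2}{15} = - \frac{16}{15} \approx -1.0667$)
$11 \left(G - 8\right) = 11 \left(- \frac{16}{15} - 8\right) = 11 \left(- \frac{136}{15}\right) = - \frac{1496}{15}$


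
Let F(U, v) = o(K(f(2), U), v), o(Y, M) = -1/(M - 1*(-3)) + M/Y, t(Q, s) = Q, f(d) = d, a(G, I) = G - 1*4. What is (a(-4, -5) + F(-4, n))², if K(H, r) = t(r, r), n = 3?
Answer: 11449/144 ≈ 79.507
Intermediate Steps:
a(G, I) = -4 + G (a(G, I) = G - 4 = -4 + G)
K(H, r) = r
o(Y, M) = -1/(3 + M) + M/Y (o(Y, M) = -1/(M + 3) + M/Y = -1/(3 + M) + M/Y)
F(U, v) = (v² - U + 3*v)/(U*(3 + v))
(a(-4, -5) + F(-4, n))² = ((-4 - 4) + (3² - 1*(-4) + 3*3)/((-4)*(3 + 3)))² = (-8 - ¼*(9 + 4 + 9)/6)² = (-8 - ¼*⅙*22)² = (-8 - 11/12)² = (-107/12)² = 11449/144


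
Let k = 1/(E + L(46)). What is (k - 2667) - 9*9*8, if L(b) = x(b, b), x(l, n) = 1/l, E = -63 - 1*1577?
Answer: -250080331/75439 ≈ -3315.0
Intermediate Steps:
E = -1640 (E = -63 - 1577 = -1640)
x(l, n) = 1/l
L(b) = 1/b
k = -46/75439 (k = 1/(-1640 + 1/46) = 1/(-75439/46) = -46/75439 ≈ -0.00060976)
(k - 2667) - 9*9*8 = (-46/75439 - 2667) - 9*9*8 = -201195859/75439 - 81*8 = -201195859/75439 - 648 = -250080331/75439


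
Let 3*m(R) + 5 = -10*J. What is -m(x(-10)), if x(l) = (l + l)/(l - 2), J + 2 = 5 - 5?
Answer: -5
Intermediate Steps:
J = -2 (J = -2 + (5 - 5) = -2 + 0 = -2)
x(l) = 2*l/(-2 + l) (x(l) = (2*l)/(-2 + l) = 2*l/(-2 + l))
m(R) = 5 (m(R) = -5/3 + (-10*(-2))/3 = -5/3 + (⅓)*20 = -5/3 + 20/3 = 5)
-m(x(-10)) = -1*5 = -5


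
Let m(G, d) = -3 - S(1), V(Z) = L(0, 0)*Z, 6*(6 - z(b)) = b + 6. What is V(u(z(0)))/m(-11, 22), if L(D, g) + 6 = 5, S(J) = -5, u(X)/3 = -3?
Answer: 9/2 ≈ 4.5000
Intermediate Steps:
z(b) = 5 - b/6 (z(b) = 6 - (b + 6)/6 = 6 - (6 + b)/6 = 6 + (-1 - b/6) = 5 - b/6)
u(X) = -9 (u(X) = 3*(-3) = -9)
L(D, g) = -1 (L(D, g) = -6 + 5 = -1)
V(Z) = -Z
m(G, d) = 2 (m(G, d) = -3 - 1*(-5) = -3 + 5 = 2)
V(u(z(0)))/m(-11, 22) = -1*(-9)/2 = 9*(½) = 9/2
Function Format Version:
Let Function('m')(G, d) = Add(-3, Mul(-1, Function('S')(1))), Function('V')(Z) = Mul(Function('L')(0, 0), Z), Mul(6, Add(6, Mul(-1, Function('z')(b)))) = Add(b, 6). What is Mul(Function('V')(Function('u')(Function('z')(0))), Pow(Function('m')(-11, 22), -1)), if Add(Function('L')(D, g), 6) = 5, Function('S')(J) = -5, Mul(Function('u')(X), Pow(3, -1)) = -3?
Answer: Rational(9, 2) ≈ 4.5000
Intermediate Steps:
Function('z')(b) = Add(5, Mul(Rational(-1, 6), b)) (Function('z')(b) = Add(6, Mul(Rational(-1, 6), Add(b, 6))) = Add(6, Mul(Rational(-1, 6), Add(6, b))) = Add(6, Add(-1, Mul(Rational(-1, 6), b))) = Add(5, Mul(Rational(-1, 6), b)))
Function('u')(X) = -9 (Function('u')(X) = Mul(3, -3) = -9)
Function('L')(D, g) = -1 (Function('L')(D, g) = Add(-6, 5) = -1)
Function('V')(Z) = Mul(-1, Z)
Function('m')(G, d) = 2 (Function('m')(G, d) = Add(-3, Mul(-1, -5)) = Add(-3, 5) = 2)
Mul(Function('V')(Function('u')(Function('z')(0))), Pow(Function('m')(-11, 22), -1)) = Mul(Mul(-1, -9), Pow(2, -1)) = Mul(9, Rational(1, 2)) = Rational(9, 2)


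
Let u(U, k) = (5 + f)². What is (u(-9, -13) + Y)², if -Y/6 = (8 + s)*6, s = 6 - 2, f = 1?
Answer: 156816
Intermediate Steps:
s = 4
u(U, k) = 36 (u(U, k) = (5 + 1)² = 6² = 36)
Y = -432 (Y = -6*(8 + 4)*6 = -72*6 = -6*72 = -432)
(u(-9, -13) + Y)² = (36 - 432)² = (-396)² = 156816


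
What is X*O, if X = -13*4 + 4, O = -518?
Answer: 24864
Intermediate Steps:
X = -48 (X = -52 + 4 = -48)
X*O = -48*(-518) = 24864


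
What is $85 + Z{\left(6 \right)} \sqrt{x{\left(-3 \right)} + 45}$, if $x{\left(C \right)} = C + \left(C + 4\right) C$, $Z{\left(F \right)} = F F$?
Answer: $85 + 36 \sqrt{39} \approx 309.82$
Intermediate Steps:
$Z{\left(F \right)} = F^{2}$
$x{\left(C \right)} = C + C \left(4 + C\right)$ ($x{\left(C \right)} = C + \left(4 + C\right) C = C + C \left(4 + C\right)$)
$85 + Z{\left(6 \right)} \sqrt{x{\left(-3 \right)} + 45} = 85 + 6^{2} \sqrt{- 3 \left(5 - 3\right) + 45} = 85 + 36 \sqrt{\left(-3\right) 2 + 45} = 85 + 36 \sqrt{-6 + 45} = 85 + 36 \sqrt{39}$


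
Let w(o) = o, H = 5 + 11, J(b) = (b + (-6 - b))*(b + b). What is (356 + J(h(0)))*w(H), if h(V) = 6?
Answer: 4544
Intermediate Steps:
J(b) = -12*b
H = 16
(356 + J(h(0)))*w(H) = (356 - 12*6)*16 = (356 - 72)*16 = 284*16 = 4544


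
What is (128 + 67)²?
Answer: 38025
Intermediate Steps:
(128 + 67)² = 195² = 38025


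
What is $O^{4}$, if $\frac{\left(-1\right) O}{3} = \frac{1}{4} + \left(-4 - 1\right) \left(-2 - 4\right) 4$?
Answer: $\frac{4335760898001}{256} \approx 1.6937 \cdot 10^{10}$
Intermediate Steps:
$O = - \frac{1443}{4}$ ($O = - 3 \left(\frac{1}{4} + \left(-4 - 1\right) \left(-2 - 4\right) 4\right) = - 3 \left(\frac{1}{4} + \left(-5\right) \left(-6\right) 4\right) = - 3 \left(\frac{1}{4} + 30 \cdot 4\right) = - 3 \left(\frac{1}{4} + 120\right) = \left(-3\right) \frac{481}{4} = - \frac{1443}{4} \approx -360.75$)
$O^{4} = \left(- \frac{1443}{4}\right)^{4} = \frac{4335760898001}{256}$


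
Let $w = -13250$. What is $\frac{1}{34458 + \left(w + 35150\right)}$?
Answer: $\frac{1}{56358} \approx 1.7744 \cdot 10^{-5}$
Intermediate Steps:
$\frac{1}{34458 + \left(w + 35150\right)} = \frac{1}{34458 + \left(-13250 + 35150\right)} = \frac{1}{34458 + 21900} = \frac{1}{56358}$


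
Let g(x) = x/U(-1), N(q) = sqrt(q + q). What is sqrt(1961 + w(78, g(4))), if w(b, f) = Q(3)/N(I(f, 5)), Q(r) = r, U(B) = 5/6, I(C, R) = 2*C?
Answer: sqrt(31376 + 2*sqrt(30))/4 ≈ 44.291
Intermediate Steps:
N(q) = sqrt(2)*sqrt(q) (N(q) = sqrt(2*q) = sqrt(2)*sqrt(q))
U(B) = 5/6 (U(B) = 5*(1/6) = 5/6)
g(x) = 6*x/5 (g(x) = x/(5/6) = x*(6/5) = 6*x/5)
w(b, f) = 3/(2*sqrt(f)) (w(b, f) = 3/((sqrt(2)*sqrt(2*f))) = 3/((sqrt(2)*(sqrt(2)*sqrt(f)))) = 3/((2*sqrt(f))) = 3*(1/(2*sqrt(f))) = 3/(2*sqrt(f)))
sqrt(1961 + w(78, g(4))) = sqrt(1961 + 3/(2*sqrt((6/5)*4))) = sqrt(1961 + 3/(2*sqrt(24/5))) = sqrt(1961 + 3*(sqrt(30)/12)/2) = sqrt(1961 + sqrt(30)/8)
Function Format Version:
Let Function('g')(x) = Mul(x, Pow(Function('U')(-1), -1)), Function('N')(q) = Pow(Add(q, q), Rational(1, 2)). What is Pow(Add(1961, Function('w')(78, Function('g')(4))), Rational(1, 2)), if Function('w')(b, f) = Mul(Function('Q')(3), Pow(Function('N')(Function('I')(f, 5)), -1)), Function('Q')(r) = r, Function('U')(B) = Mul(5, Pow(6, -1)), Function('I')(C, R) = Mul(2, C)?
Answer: Mul(Rational(1, 4), Pow(Add(31376, Mul(2, Pow(30, Rational(1, 2)))), Rational(1, 2))) ≈ 44.291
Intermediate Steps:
Function('N')(q) = Mul(Pow(2, Rational(1, 2)), Pow(q, Rational(1, 2))) (Function('N')(q) = Pow(Mul(2, q), Rational(1, 2)) = Mul(Pow(2, Rational(1, 2)), Pow(q, Rational(1, 2))))
Function('U')(B) = Rational(5, 6) (Function('U')(B) = Mul(5, Rational(1, 6)) = Rational(5, 6))
Function('g')(x) = Mul(Rational(6, 5), x) (Function('g')(x) = Mul(x, Pow(Rational(5, 6), -1)) = Mul(x, Rational(6, 5)) = Mul(Rational(6, 5), x))
Function('w')(b, f) = Mul(Rational(3, 2), Pow(f, Rational(-1, 2))) (Function('w')(b, f) = Mul(3, Pow(Mul(Pow(2, Rational(1, 2)), Pow(Mul(2, f), Rational(1, 2))), -1)) = Mul(3, Pow(Mul(Pow(2, Rational(1, 2)), Mul(Pow(2, Rational(1, 2)), Pow(f, Rational(1, 2)))), -1)) = Mul(3, Pow(Mul(2, Pow(f, Rational(1, 2))), -1)) = Mul(3, Mul(Rational(1, 2), Pow(f, Rational(-1, 2)))) = Mul(Rational(3, 2), Pow(f, Rational(-1, 2))))
Pow(Add(1961, Function('w')(78, Function('g')(4))), Rational(1, 2)) = Pow(Add(1961, Mul(Rational(3, 2), Pow(Mul(Rational(6, 5), 4), Rational(-1, 2)))), Rational(1, 2)) = Pow(Add(1961, Mul(Rational(3, 2), Pow(Rational(24, 5), Rational(-1, 2)))), Rational(1, 2)) = Pow(Add(1961, Mul(Rational(3, 2), Mul(Rational(1, 12), Pow(30, Rational(1, 2))))), Rational(1, 2)) = Pow(Add(1961, Mul(Rational(1, 8), Pow(30, Rational(1, 2)))), Rational(1, 2))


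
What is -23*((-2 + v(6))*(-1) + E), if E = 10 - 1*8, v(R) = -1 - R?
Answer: -253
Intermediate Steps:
E = 2 (E = 10 - 8 = 2)
-23*((-2 + v(6))*(-1) + E) = -23*((-2 + (-1 - 1*6))*(-1) + 2) = -23*((-2 + (-1 - 6))*(-1) + 2) = -23*((-2 - 7)*(-1) + 2) = -23*(-9*(-1) + 2) = -23*(9 + 2) = -23*11 = -253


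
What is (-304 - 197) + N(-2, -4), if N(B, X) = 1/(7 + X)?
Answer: -1502/3 ≈ -500.67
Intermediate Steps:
(-304 - 197) + N(-2, -4) = (-304 - 197) + 1/(7 - 4) = -501 + 1/3 = -501 + ⅓ = -1502/3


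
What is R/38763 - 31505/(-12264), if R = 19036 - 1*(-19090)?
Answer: 7711441/2170728 ≈ 3.5525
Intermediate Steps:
R = 38126 (R = 19036 + 19090 = 38126)
R/38763 - 31505/(-12264) = 38126/38763 - 31505/(-12264) = 38126*(1/38763) - 31505*(-1/12264) = 38126/38763 + 31505/12264 = 7711441/2170728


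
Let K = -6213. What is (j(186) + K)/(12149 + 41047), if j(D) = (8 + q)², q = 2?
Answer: -6113/53196 ≈ -0.11491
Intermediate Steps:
j(D) = 100 (j(D) = (8 + 2)² = 10² = 100)
(j(186) + K)/(12149 + 41047) = (100 - 6213)/(12149 + 41047) = -6113/53196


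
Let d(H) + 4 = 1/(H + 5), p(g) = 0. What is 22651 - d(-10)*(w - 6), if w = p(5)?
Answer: 113129/5 ≈ 22626.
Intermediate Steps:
w = 0
d(H) = -4 + 1/(5 + H) (d(H) = -4 + 1/(H + 5) = -4 + 1/(5 + H))
22651 - d(-10)*(w - 6) = 22651 - (-19 - 4*(-10))/(5 - 10)*(0 - 6) = 22651 - (-19 + 40)/(-5)*(-6) = 22651 - (-1/5*21)*(-6) = 22651 - (-21)*(-6)/5 = 22651 - 1*126/5 = 22651 - 126/5 = 113129/5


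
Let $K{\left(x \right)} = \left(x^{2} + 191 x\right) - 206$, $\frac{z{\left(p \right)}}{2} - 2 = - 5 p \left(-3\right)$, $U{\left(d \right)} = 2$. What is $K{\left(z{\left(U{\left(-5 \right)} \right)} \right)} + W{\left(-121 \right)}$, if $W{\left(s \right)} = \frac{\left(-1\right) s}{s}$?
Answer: $16113$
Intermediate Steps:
$z{\left(p \right)} = 4 + 30 p$ ($z{\left(p \right)} = 4 + 2 - 5 p \left(-3\right) = 4 + 2 \cdot 15 p = 4 + 30 p$)
$W{\left(s \right)} = -1$
$K{\left(x \right)} = -206 + x^{2} + 191 x$
$K{\left(z{\left(U{\left(-5 \right)} \right)} \right)} + W{\left(-121 \right)} = \left(-206 + \left(4 + 30 \cdot 2\right)^{2} + 191 \left(4 + 30 \cdot 2\right)\right) - 1 = \left(-206 + \left(4 + 60\right)^{2} + 191 \left(4 + 60\right)\right) - 1 = \left(-206 + 64^{2} + 191 \cdot 64\right) - 1 = \left(-206 + 4096 + 12224\right) - 1 = 16114 - 1 = 16113$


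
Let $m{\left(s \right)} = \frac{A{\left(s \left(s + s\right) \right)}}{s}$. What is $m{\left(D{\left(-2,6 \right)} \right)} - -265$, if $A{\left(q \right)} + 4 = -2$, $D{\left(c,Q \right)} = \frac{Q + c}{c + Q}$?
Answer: $259$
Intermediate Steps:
$D{\left(c,Q \right)} = 1$ ($D{\left(c,Q \right)} = \frac{Q + c}{Q + c} = 1$)
$A{\left(q \right)} = -6$ ($A{\left(q \right)} = -4 - 2 = -6$)
$m{\left(s \right)} = - \frac{6}{s}$
$m{\left(D{\left(-2,6 \right)} \right)} - -265 = - \frac{6}{1} - -265 = \left(-6\right) 1 + 265 = -6 + 265 = 259$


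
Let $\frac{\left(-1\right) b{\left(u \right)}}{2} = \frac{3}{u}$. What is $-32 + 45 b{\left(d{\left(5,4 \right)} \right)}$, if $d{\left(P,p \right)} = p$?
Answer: $- \frac{199}{2} \approx -99.5$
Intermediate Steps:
$b{\left(u \right)} = - \frac{6}{u}$ ($b{\left(u \right)} = - 2 \frac{3}{u} = - \frac{6}{u}$)
$-32 + 45 b{\left(d{\left(5,4 \right)} \right)} = -32 + 45 \left(- \frac{6}{4}\right) = -32 + 45 \left(\left(-6\right) \frac{1}{4}\right) = -32 + 45 \left(- \frac{3}{2}\right) = -32 - \frac{135}{2} = - \frac{199}{2}$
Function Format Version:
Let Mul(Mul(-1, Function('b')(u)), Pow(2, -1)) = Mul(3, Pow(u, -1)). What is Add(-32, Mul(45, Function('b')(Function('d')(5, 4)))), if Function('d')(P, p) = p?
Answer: Rational(-199, 2) ≈ -99.500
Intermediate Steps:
Function('b')(u) = Mul(-6, Pow(u, -1)) (Function('b')(u) = Mul(-2, Mul(3, Pow(u, -1))) = Mul(-6, Pow(u, -1)))
Add(-32, Mul(45, Function('b')(Function('d')(5, 4)))) = Add(-32, Mul(45, Mul(-6, Pow(4, -1)))) = Add(-32, Mul(45, Mul(-6, Rational(1, 4)))) = Add(-32, Mul(45, Rational(-3, 2))) = Add(-32, Rational(-135, 2)) = Rational(-199, 2)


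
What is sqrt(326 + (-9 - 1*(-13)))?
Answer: sqrt(330) ≈ 18.166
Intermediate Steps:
sqrt(326 + (-9 - 1*(-13))) = sqrt(326 + (-9 + 13)) = sqrt(326 + 4) = sqrt(330)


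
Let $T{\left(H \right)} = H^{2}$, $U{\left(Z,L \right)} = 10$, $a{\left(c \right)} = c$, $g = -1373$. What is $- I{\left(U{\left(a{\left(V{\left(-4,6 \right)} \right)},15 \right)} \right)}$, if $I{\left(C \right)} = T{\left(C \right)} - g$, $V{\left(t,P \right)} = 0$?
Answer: $-1473$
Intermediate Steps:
$I{\left(C \right)} = 1373 + C^{2}$ ($I{\left(C \right)} = C^{2} - -1373 = C^{2} + 1373 = 1373 + C^{2}$)
$- I{\left(U{\left(a{\left(V{\left(-4,6 \right)} \right)},15 \right)} \right)} = - (1373 + 10^{2}) = - (1373 + 100) = \left(-1\right) 1473 = -1473$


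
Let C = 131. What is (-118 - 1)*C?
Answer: -15589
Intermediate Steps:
(-118 - 1)*C = (-118 - 1)*131 = -119*131 = -15589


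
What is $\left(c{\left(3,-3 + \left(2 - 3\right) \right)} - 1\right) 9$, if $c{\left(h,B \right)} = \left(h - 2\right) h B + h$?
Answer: $-90$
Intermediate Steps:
$c{\left(h,B \right)} = h + B h \left(-2 + h\right)$ ($c{\left(h,B \right)} = \left(-2 + h\right) h B + h = h \left(-2 + h\right) B + h = B h \left(-2 + h\right) + h = h + B h \left(-2 + h\right)$)
$\left(c{\left(3,-3 + \left(2 - 3\right) \right)} - 1\right) 9 = \left(3 \left(1 - 2 \left(-3 + \left(2 - 3\right)\right) + \left(-3 + \left(2 - 3\right)\right) 3\right) - 1\right) 9 = \left(3 \left(1 - 2 \left(-3 - 1\right) + \left(-3 - 1\right) 3\right) - 1\right) 9 = \left(3 \left(1 - -8 - 12\right) - 1\right) 9 = \left(3 \left(1 + 8 - 12\right) - 1\right) 9 = \left(3 \left(-3\right) - 1\right) 9 = \left(-9 - 1\right) 9 = \left(-10\right) 9 = -90$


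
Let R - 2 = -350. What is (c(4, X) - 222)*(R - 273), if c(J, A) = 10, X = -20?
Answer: 131652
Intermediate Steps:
R = -348 (R = 2 - 350 = -348)
(c(4, X) - 222)*(R - 273) = (10 - 222)*(-348 - 273) = -212*(-621) = 131652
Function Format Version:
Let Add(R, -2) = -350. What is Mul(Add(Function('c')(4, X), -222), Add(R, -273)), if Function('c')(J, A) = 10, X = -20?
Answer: 131652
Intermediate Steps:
R = -348 (R = Add(2, -350) = -348)
Mul(Add(Function('c')(4, X), -222), Add(R, -273)) = Mul(Add(10, -222), Add(-348, -273)) = Mul(-212, -621) = 131652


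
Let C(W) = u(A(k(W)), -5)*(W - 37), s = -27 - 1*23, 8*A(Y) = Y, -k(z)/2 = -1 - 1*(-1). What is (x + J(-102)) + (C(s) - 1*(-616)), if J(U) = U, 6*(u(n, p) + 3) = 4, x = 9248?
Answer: 9965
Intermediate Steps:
k(z) = 0 (k(z) = -2*(-1 - 1*(-1)) = -2*(-1 + 1) = -2*0 = 0)
A(Y) = Y/8
u(n, p) = -7/3 (u(n, p) = -3 + (1/6)*4 = -3 + 2/3 = -7/3)
s = -50 (s = -27 - 23 = -50)
C(W) = 259/3 - 7*W/3 (C(W) = -7*(W - 37)/3 = -7*(-37 + W)/3 = 259/3 - 7*W/3)
(x + J(-102)) + (C(s) - 1*(-616)) = (9248 - 102) + ((259/3 - 7/3*(-50)) - 1*(-616)) = 9146 + ((259/3 + 350/3) + 616) = 9146 + (203 + 616) = 9146 + 819 = 9965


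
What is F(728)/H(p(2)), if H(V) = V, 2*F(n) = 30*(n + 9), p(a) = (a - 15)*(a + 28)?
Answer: -737/26 ≈ -28.346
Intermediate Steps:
p(a) = (-15 + a)*(28 + a)
F(n) = 135 + 15*n (F(n) = (30*(n + 9))/2 = (30*(9 + n))/2 = (270 + 30*n)/2 = 135 + 15*n)
F(728)/H(p(2)) = (135 + 15*728)/(-420 + 2² + 13*2) = (135 + 10920)/(-420 + 4 + 26) = 11055/(-390) = 11055*(-1/390) = -737/26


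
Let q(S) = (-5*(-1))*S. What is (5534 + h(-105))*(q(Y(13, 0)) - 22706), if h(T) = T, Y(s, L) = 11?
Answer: -122972279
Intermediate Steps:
q(S) = 5*S
(5534 + h(-105))*(q(Y(13, 0)) - 22706) = (5534 - 105)*(5*11 - 22706) = 5429*(55 - 22706) = 5429*(-22651) = -122972279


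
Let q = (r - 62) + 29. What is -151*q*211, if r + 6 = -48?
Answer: 2771907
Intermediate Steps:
r = -54 (r = -6 - 48 = -54)
q = -87 (q = (-54 - 62) + 29 = -116 + 29 = -87)
-151*q*211 = -151*(-87)*211 = 13137*211 = 2771907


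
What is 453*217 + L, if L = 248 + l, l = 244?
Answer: 98793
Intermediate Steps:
L = 492 (L = 248 + 244 = 492)
453*217 + L = 453*217 + 492 = 98301 + 492 = 98793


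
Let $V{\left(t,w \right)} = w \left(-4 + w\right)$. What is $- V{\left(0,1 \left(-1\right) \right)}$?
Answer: $-5$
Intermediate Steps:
$- V{\left(0,1 \left(-1\right) \right)} = - 1 \left(-1\right) \left(-4 + 1 \left(-1\right)\right) = - \left(-1\right) \left(-4 - 1\right) = - \left(-1\right) \left(-5\right) = \left(-1\right) 5 = -5$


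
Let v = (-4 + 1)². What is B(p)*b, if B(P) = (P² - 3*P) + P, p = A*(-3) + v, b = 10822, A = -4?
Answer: 4317978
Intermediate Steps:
v = 9 (v = (-3)² = 9)
p = 21 (p = -4*(-3) + 9 = 12 + 9 = 21)
B(P) = P² - 2*P
B(p)*b = (21*(-2 + 21))*10822 = (21*19)*10822 = 399*10822 = 4317978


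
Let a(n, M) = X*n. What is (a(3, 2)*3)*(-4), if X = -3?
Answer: 108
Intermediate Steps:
a(n, M) = -3*n
(a(3, 2)*3)*(-4) = (-3*3*3)*(-4) = -9*3*(-4) = -27*(-4) = 108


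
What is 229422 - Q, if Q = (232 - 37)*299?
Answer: 171117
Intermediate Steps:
Q = 58305 (Q = 195*299 = 58305)
229422 - Q = 229422 - 1*58305 = 229422 - 58305 = 171117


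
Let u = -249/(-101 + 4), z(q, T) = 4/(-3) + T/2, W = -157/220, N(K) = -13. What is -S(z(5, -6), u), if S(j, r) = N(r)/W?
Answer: -2860/157 ≈ -18.217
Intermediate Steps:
W = -157/220 (W = -157*1/220 = -157/220 ≈ -0.71364)
z(q, T) = -4/3 + T/2 (z(q, T) = 4*(-1/3) + T*(1/2) = -4/3 + T/2)
u = 249/97 (u = -249/(-97) = -249*(-1/97) = 249/97 ≈ 2.5670)
S(j, r) = 2860/157 (S(j, r) = -13/(-157/220) = -13*(-220/157) = 2860/157)
-S(z(5, -6), u) = -1*2860/157 = -2860/157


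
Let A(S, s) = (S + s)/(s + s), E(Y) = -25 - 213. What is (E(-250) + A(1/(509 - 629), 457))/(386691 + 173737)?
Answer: -2368091/5587976640 ≈ -0.00042378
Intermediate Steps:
E(Y) = -238
A(S, s) = (S + s)/(2*s) (A(S, s) = (S + s)/((2*s)) = (S + s)*(1/(2*s)) = (S + s)/(2*s))
(E(-250) + A(1/(509 - 629), 457))/(386691 + 173737) = (-238 + (1/2)*(1/(509 - 629) + 457)/457)/(386691 + 173737) = (-238 + (1/2)*(1/457)*(1/(-120) + 457))/560428 = (-238 + (1/2)*(1/457)*(-1/120 + 457))*(1/560428) = (-238 + (1/2)*(1/457)*(54839/120))*(1/560428) = (-238 + 54839/109680)*(1/560428) = -26049001/109680*1/560428 = -2368091/5587976640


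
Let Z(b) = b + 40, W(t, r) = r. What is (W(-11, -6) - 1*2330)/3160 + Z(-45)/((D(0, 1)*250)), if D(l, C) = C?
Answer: -2999/3950 ≈ -0.75924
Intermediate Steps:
Z(b) = 40 + b
(W(-11, -6) - 1*2330)/3160 + Z(-45)/((D(0, 1)*250)) = (-6 - 1*2330)/3160 + (40 - 45)/((1*250)) = (-6 - 2330)*(1/3160) - 5/250 = -2336*1/3160 - 5*1/250 = -292/395 - 1/50 = -2999/3950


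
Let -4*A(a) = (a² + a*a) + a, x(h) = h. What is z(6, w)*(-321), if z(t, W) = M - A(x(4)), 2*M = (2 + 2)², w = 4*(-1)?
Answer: -5457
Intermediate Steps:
A(a) = -a²/2 - a/4 (A(a) = -((a² + a*a) + a)/4 = -((a² + a²) + a)/4 = -(2*a² + a)/4 = -(a + 2*a²)/4 = -a²/2 - a/4)
w = -4
M = 8 (M = (2 + 2)²/2 = (½)*4² = (½)*16 = 8)
z(t, W) = 17 (z(t, W) = 8 - (-1)*4*(1 + 2*4)/4 = 8 - (-1)*4*(1 + 8)/4 = 8 - (-1)*4*9/4 = 8 - 1*(-9) = 8 + 9 = 17)
z(6, w)*(-321) = 17*(-321) = -5457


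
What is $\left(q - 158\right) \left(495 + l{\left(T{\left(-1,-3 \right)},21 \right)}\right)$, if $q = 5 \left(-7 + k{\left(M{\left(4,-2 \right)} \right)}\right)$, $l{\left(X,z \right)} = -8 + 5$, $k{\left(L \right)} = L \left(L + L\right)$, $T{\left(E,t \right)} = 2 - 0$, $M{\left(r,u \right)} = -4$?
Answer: $-16236$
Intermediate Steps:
$T{\left(E,t \right)} = 2$ ($T{\left(E,t \right)} = 2 + 0 = 2$)
$k{\left(L \right)} = 2 L^{2}$ ($k{\left(L \right)} = L 2 L = 2 L^{2}$)
$l{\left(X,z \right)} = -3$
$q = 125$ ($q = 5 \left(-7 + 2 \left(-4\right)^{2}\right) = 5 \left(-7 + 2 \cdot 16\right) = 5 \left(-7 + 32\right) = 5 \cdot 25 = 125$)
$\left(q - 158\right) \left(495 + l{\left(T{\left(-1,-3 \right)},21 \right)}\right) = \left(125 - 158\right) \left(495 - 3\right) = \left(-33\right) 492 = -16236$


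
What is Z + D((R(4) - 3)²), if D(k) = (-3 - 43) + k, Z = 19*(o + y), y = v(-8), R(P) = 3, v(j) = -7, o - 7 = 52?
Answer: 942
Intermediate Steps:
o = 59 (o = 7 + 52 = 59)
y = -7
Z = 988 (Z = 19*(59 - 7) = 19*52 = 988)
D(k) = -46 + k
Z + D((R(4) - 3)²) = 988 + (-46 + (3 - 3)²) = 988 + (-46 + 0²) = 988 + (-46 + 0) = 988 - 46 = 942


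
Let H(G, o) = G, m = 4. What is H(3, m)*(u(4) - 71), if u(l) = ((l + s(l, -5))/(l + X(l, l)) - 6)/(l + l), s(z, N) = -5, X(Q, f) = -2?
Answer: -3447/16 ≈ -215.44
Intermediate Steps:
u(l) = (-6 + (-5 + l)/(-2 + l))/(2*l) (u(l) = ((l - 5)/(l - 2) - 6)/(l + l) = ((-5 + l)/(-2 + l) - 6)/((2*l)) = ((-5 + l)/(-2 + l) - 6)*(1/(2*l)) = (-6 + (-5 + l)/(-2 + l))*(1/(2*l)) = (-6 + (-5 + l)/(-2 + l))/(2*l))
H(3, m)*(u(4) - 71) = 3*((½)*(7 - 5*4)/(4*(-2 + 4)) - 71) = 3*((½)*(¼)*(7 - 20)/2 - 71) = 3*((½)*(¼)*(½)*(-13) - 71) = 3*(-13/16 - 71) = 3*(-1149/16) = -3447/16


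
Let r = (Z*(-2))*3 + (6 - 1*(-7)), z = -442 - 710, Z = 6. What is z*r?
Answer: 26496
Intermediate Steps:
z = -1152
r = -23 (r = (6*(-2))*3 + (6 - 1*(-7)) = -12*3 + (6 + 7) = -36 + 13 = -23)
z*r = -1152*(-23) = 26496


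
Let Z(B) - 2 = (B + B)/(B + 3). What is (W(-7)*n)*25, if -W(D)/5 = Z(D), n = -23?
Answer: 31625/2 ≈ 15813.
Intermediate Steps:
Z(B) = 2 + 2*B/(3 + B) (Z(B) = 2 + (B + B)/(B + 3) = 2 + (2*B)/(3 + B) = 2 + 2*B/(3 + B))
W(D) = -10*(3 + 2*D)/(3 + D)
(W(-7)*n)*25 = ((10*(-3 - 2*(-7))/(3 - 7))*(-23))*25 = ((10*(-3 + 14)/(-4))*(-23))*25 = ((10*(-1/4)*11)*(-23))*25 = -55/2*(-23)*25 = (1265/2)*25 = 31625/2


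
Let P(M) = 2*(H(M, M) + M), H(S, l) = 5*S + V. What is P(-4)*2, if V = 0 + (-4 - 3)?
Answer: -124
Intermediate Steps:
V = -7 (V = 0 - 7 = -7)
H(S, l) = -7 + 5*S (H(S, l) = 5*S - 7 = -7 + 5*S)
P(M) = -14 + 12*M (P(M) = 2*((-7 + 5*M) + M) = 2*(-7 + 6*M) = -14 + 12*M)
P(-4)*2 = (-14 + 12*(-4))*2 = (-14 - 48)*2 = -62*2 = -124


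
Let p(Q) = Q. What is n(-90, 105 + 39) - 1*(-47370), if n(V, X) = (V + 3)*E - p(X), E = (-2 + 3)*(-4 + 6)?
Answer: 47052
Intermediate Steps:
E = 2 (E = 1*2 = 2)
n(V, X) = 6 - X + 2*V (n(V, X) = (V + 3)*2 - X = (3 + V)*2 - X = (6 + 2*V) - X = 6 - X + 2*V)
n(-90, 105 + 39) - 1*(-47370) = (6 - (105 + 39) + 2*(-90)) - 1*(-47370) = (6 - 1*144 - 180) + 47370 = (6 - 144 - 180) + 47370 = -318 + 47370 = 47052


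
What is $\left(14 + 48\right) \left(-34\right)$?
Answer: $-2108$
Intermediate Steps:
$\left(14 + 48\right) \left(-34\right) = 62 \left(-34\right) = -2108$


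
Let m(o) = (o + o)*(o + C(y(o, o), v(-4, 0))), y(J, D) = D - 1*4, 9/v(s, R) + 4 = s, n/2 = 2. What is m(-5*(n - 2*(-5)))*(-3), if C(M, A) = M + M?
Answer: -91560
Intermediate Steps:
n = 4 (n = 2*2 = 4)
v(s, R) = 9/(-4 + s)
y(J, D) = -4 + D (y(J, D) = D - 4 = -4 + D)
C(M, A) = 2*M
m(o) = 2*o*(-8 + 3*o) (m(o) = (o + o)*(o + 2*(-4 + o)) = (2*o)*(o + (-8 + 2*o)) = (2*o)*(-8 + 3*o) = 2*o*(-8 + 3*o))
m(-5*(n - 2*(-5)))*(-3) = (2*(-5*(4 - 2*(-5)))*(-8 + 3*(-5*(4 - 2*(-5)))))*(-3) = (2*(-5*(4 + 10))*(-8 + 3*(-5*(4 + 10))))*(-3) = (2*(-5*14)*(-8 + 3*(-5*14)))*(-3) = (2*(-70)*(-8 + 3*(-70)))*(-3) = (2*(-70)*(-8 - 210))*(-3) = (2*(-70)*(-218))*(-3) = 30520*(-3) = -91560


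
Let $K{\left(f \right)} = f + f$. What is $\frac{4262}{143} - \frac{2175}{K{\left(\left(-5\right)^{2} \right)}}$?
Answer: $- \frac{3917}{286} \approx -13.696$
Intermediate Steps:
$K{\left(f \right)} = 2 f$
$\frac{4262}{143} - \frac{2175}{K{\left(\left(-5\right)^{2} \right)}} = \frac{4262}{143} - \frac{2175}{2 \left(-5\right)^{2}} = 4262 \cdot \frac{1}{143} - \frac{2175}{2 \cdot 25} = \frac{4262}{143} - \frac{2175}{50} = \frac{4262}{143} - \frac{87}{2} = - \frac{3917}{286}$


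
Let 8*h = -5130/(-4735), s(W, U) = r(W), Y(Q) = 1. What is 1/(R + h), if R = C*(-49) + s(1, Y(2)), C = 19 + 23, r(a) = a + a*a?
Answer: -3788/7787615 ≈ -0.00048641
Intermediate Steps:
r(a) = a + a²
s(W, U) = W*(1 + W)
C = 42
R = -2056 (R = 42*(-49) + 1*(1 + 1) = -2058 + 1*2 = -2058 + 2 = -2056)
h = 513/3788 (h = (-5130/(-4735))/8 = (-5130*(-1/4735))/8 = (⅛)*(1026/947) = 513/3788 ≈ 0.13543)
1/(R + h) = 1/(-2056 + 513/3788) = 1/(-7787615/3788) = -3788/7787615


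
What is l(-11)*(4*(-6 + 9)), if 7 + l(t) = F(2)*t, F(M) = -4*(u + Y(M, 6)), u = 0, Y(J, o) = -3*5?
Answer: -8004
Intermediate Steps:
Y(J, o) = -15
F(M) = 60 (F(M) = -4*(0 - 15) = -4*(-15) = 60)
l(t) = -7 + 60*t
l(-11)*(4*(-6 + 9)) = (-7 + 60*(-11))*(4*(-6 + 9)) = (-7 - 660)*(4*3) = -667*12 = -8004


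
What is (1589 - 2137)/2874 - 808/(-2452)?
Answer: 122312/880881 ≈ 0.13885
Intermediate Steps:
(1589 - 2137)/2874 - 808/(-2452) = -548*1/2874 - 808*(-1/2452) = -274/1437 + 202/613 = 122312/880881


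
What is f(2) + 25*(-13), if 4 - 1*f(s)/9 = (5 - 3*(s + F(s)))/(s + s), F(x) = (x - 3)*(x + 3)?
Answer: -641/2 ≈ -320.50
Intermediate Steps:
F(x) = (-3 + x)*(3 + x)
f(s) = 36 - 9*(32 - 3*s - 3*s²)/(2*s) (f(s) = 36 - 9*(5 - 3*(s + (-9 + s²)))/(s + s) = 36 - 9*(5 - 3*(-9 + s + s²))/(2*s) = 36 - 9*(5 + (27 - 3*s - 3*s²))*1/(2*s) = 36 - 9*(32 - 3*s - 3*s²)*1/(2*s) = 36 - 9*(32 - 3*s - 3*s²)/(2*s))
f(2) + 25*(-13) = (99/2 - 144/2 + (27/2)*2) + 25*(-13) = (99/2 - 144*½ + 27) - 325 = (99/2 - 72 + 27) - 325 = 9/2 - 325 = -641/2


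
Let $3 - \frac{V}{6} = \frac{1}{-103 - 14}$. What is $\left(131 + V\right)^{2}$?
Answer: $\frac{33790969}{1521} \approx 22216.0$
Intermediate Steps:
$V = \frac{704}{39}$ ($V = 18 - \frac{6}{-103 - 14} = 18 - \frac{6}{-117} = 18 - - \frac{2}{39} = 18 + \frac{2}{39} = \frac{704}{39} \approx 18.051$)
$\left(131 + V\right)^{2} = \left(131 + \frac{704}{39}\right)^{2} = \left(\frac{5813}{39}\right)^{2} = \frac{33790969}{1521}$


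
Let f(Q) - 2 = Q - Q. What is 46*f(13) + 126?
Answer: 218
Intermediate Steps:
f(Q) = 2 (f(Q) = 2 + (Q - Q) = 2 + 0 = 2)
46*f(13) + 126 = 46*2 + 126 = 92 + 126 = 218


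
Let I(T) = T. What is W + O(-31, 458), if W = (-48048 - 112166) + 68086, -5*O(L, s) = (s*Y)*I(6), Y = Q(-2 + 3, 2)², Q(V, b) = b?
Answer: -471632/5 ≈ -94326.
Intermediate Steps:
Y = 4 (Y = 2² = 4)
O(L, s) = -24*s/5 (O(L, s) = -s*4*6/5 = -4*s*6/5 = -24*s/5)
W = -92128 (W = -160214 + 68086 = -92128)
W + O(-31, 458) = -92128 - 24/5*458 = -92128 - 10992/5 = -471632/5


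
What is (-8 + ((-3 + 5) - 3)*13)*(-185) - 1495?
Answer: 2390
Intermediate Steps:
(-8 + ((-3 + 5) - 3)*13)*(-185) - 1495 = (-8 + (2 - 3)*13)*(-185) - 1495 = (-8 - 1*13)*(-185) - 1495 = (-8 - 13)*(-185) - 1495 = -21*(-185) - 1495 = 3885 - 1495 = 2390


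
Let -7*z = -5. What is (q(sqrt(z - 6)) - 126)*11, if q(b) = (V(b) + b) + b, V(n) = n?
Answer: -1386 + 33*I*sqrt(259)/7 ≈ -1386.0 + 75.869*I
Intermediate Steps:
z = 5/7 (z = -1/7*(-5) = 5/7 ≈ 0.71429)
q(b) = 3*b (q(b) = (b + b) + b = 2*b + b = 3*b)
(q(sqrt(z - 6)) - 126)*11 = (3*sqrt(5/7 - 6) - 126)*11 = (3*sqrt(-37/7) - 126)*11 = (3*(I*sqrt(259)/7) - 126)*11 = (3*I*sqrt(259)/7 - 126)*11 = (-126 + 3*I*sqrt(259)/7)*11 = -1386 + 33*I*sqrt(259)/7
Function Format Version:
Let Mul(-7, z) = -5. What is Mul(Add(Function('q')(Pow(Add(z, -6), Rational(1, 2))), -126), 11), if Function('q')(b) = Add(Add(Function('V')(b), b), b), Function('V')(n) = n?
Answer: Add(-1386, Mul(Rational(33, 7), I, Pow(259, Rational(1, 2)))) ≈ Add(-1386.0, Mul(75.869, I))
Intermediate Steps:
z = Rational(5, 7) (z = Mul(Rational(-1, 7), -5) = Rational(5, 7) ≈ 0.71429)
Function('q')(b) = Mul(3, b) (Function('q')(b) = Add(Add(b, b), b) = Add(Mul(2, b), b) = Mul(3, b))
Mul(Add(Function('q')(Pow(Add(z, -6), Rational(1, 2))), -126), 11) = Mul(Add(Mul(3, Pow(Add(Rational(5, 7), -6), Rational(1, 2))), -126), 11) = Mul(Add(Mul(3, Pow(Rational(-37, 7), Rational(1, 2))), -126), 11) = Mul(Add(Mul(3, Mul(Rational(1, 7), I, Pow(259, Rational(1, 2)))), -126), 11) = Mul(Add(Mul(Rational(3, 7), I, Pow(259, Rational(1, 2))), -126), 11) = Mul(Add(-126, Mul(Rational(3, 7), I, Pow(259, Rational(1, 2)))), 11) = Add(-1386, Mul(Rational(33, 7), I, Pow(259, Rational(1, 2))))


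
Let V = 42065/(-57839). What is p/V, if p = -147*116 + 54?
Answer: 983147322/42065 ≈ 23372.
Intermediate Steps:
V = -42065/57839 (V = 42065*(-1/57839) = -42065/57839 ≈ -0.72728)
p = -16998 (p = -17052 + 54 = -16998)
p/V = -16998/(-42065/57839) = -16998*(-57839/42065) = 983147322/42065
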